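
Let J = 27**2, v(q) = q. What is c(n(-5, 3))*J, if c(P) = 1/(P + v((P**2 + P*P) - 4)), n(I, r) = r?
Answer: 729/17 ≈ 42.882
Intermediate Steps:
c(P) = 1/(-4 + P + 2*P**2) (c(P) = 1/(P + ((P**2 + P*P) - 4)) = 1/(P + ((P**2 + P**2) - 4)) = 1/(P + (2*P**2 - 4)) = 1/(P + (-4 + 2*P**2)) = 1/(-4 + P + 2*P**2))
J = 729
c(n(-5, 3))*J = 729/(-4 + 3 + 2*3**2) = 729/(-4 + 3 + 2*9) = 729/(-4 + 3 + 18) = 729/17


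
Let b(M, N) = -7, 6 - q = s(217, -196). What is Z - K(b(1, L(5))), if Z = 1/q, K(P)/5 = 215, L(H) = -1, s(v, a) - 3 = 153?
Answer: -161251/150 ≈ -1075.0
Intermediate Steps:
s(v, a) = 156 (s(v, a) = 3 + 153 = 156)
q = -150 (q = 6 - 1*156 = 6 - 156 = -150)
K(P) = 1075 (K(P) = 5*215 = 1075)
Z = -1/150 (Z = 1/(-150) = -1/150 ≈ -0.0066667)
Z - K(b(1, L(5))) = -1/150 - 1*1075 = -1/150 - 1075 = -161251/150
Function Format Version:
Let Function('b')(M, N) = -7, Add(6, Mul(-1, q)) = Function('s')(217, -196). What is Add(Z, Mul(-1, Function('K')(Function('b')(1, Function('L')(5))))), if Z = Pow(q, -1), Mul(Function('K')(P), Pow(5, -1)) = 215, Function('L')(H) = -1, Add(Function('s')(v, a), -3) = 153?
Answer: Rational(-161251, 150) ≈ -1075.0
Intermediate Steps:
Function('s')(v, a) = 156 (Function('s')(v, a) = Add(3, 153) = 156)
q = -150 (q = Add(6, Mul(-1, 156)) = Add(6, -156) = -150)
Function('K')(P) = 1075 (Function('K')(P) = Mul(5, 215) = 1075)
Z = Rational(-1, 150) (Z = Pow(-150, -1) = Rational(-1, 150) ≈ -0.0066667)
Add(Z, Mul(-1, Function('K')(Function('b')(1, Function('L')(5))))) = Add(Rational(-1, 150), Mul(-1, 1075)) = Add(Rational(-1, 150), -1075) = Rational(-161251, 150)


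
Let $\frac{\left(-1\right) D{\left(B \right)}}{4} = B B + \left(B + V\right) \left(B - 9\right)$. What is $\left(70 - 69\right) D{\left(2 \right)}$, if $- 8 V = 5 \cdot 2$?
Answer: $5$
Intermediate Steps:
$V = - \frac{5}{4}$ ($V = - \frac{5 \cdot 2}{8} = \left(- \frac{1}{8}\right) 10 = - \frac{5}{4} \approx -1.25$)
$D{\left(B \right)} = - 4 B^{2} - 4 \left(-9 + B\right) \left(- \frac{5}{4} + B\right)$ ($D{\left(B \right)} = - 4 \left(B B + \left(B - \frac{5}{4}\right) \left(B - 9\right)\right) = - 4 \left(B^{2} + \left(- \frac{5}{4} + B\right) \left(-9 + B\right)\right) = - 4 \left(B^{2} + \left(-9 + B\right) \left(- \frac{5}{4} + B\right)\right) = - 4 B^{2} - 4 \left(-9 + B\right) \left(- \frac{5}{4} + B\right)$)
$\left(70 - 69\right) D{\left(2 \right)} = \left(70 - 69\right) \left(-45 - 8 \cdot 2^{2} + 41 \cdot 2\right) = 1 \left(-45 - 32 + 82\right) = 1 \cdot 5 = 5$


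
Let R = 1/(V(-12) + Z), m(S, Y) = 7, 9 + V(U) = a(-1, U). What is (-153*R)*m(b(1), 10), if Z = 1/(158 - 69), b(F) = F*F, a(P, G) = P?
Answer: 13617/127 ≈ 107.22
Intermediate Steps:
b(F) = F**2
V(U) = -10 (V(U) = -9 - 1 = -10)
Z = 1/89 ≈ 0.011236
R = -89/889 (R = 1/(-10 + 1/89) = 1/(-889/89) = -89/889 ≈ -0.10011)
(-153*R)*m(b(1), 10) = -153*(-89/889)*7 = (13617/889)*7 = 13617/127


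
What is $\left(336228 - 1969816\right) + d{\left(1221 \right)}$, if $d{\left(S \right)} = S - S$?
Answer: $-1633588$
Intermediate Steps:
$d{\left(S \right)} = 0$
$\left(336228 - 1969816\right) + d{\left(1221 \right)} = \left(336228 - 1969816\right) + 0 = -1633588 + 0 = -1633588$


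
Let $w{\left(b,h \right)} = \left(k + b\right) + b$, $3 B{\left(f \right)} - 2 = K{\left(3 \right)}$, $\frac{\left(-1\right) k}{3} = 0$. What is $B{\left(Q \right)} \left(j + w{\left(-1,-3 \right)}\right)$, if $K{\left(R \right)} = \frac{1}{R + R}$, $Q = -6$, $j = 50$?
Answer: $\frac{104}{3} \approx 34.667$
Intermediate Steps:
$k = 0$ ($k = \left(-3\right) 0 = 0$)
$K{\left(R \right)} = \frac{1}{2 R}$
$B{\left(f \right)} = \frac{13}{18}$ ($B{\left(f \right)} = \frac{2}{3} + \frac{\frac{1}{2} \cdot \frac{1}{3}}{3} = \frac{2}{3} + \frac{1}{3} \cdot \frac{1}{6} = \frac{2}{3} + \frac{1}{18} = \frac{13}{18}$)
$w{\left(b,h \right)} = 2 b$ ($w{\left(b,h \right)} = \left(0 + b\right) + b = b + b = 2 b$)
$B{\left(Q \right)} \left(j + w{\left(-1,-3 \right)}\right) = \frac{13 \left(50 + 2 \left(-1\right)\right)}{18} = \frac{13 \left(50 - 2\right)}{18} = \frac{13}{18} \cdot 48 = \frac{104}{3}$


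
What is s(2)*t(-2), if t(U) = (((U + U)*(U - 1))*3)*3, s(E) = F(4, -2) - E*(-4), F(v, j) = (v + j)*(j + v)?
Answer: 1296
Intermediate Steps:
F(v, j) = (j + v)**2 (F(v, j) = (j + v)*(j + v) = (j + v)**2)
s(E) = 4 + 4*E (s(E) = (-2 + 4)**2 - E*(-4) = 2**2 - (-4)*E = 4 + 4*E)
t(U) = 18*U*(-1 + U) (t(U) = (((2*U)*(-1 + U))*3)*3 = ((2*U*(-1 + U))*3)*3 = (6*U*(-1 + U))*3 = 18*U*(-1 + U))
s(2)*t(-2) = (4 + 4*2)*(18*(-2)*(-1 - 2)) = (4 + 8)*(18*(-2)*(-3)) = 12*108 = 1296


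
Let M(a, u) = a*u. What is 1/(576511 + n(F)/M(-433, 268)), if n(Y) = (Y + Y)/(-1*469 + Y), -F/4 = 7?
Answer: 2059781/1187486404089 ≈ 1.7346e-6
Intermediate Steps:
F = -28 (F = -4*7 = -28)
n(Y) = 2*Y/(-469 + Y) (n(Y) = (2*Y)/(-469 + Y) = 2*Y/(-469 + Y))
1/(576511 + n(F)/M(-433, 268)) = 1/(576511 + (2*(-28)/(-469 - 28))/((-433*268))) = 1/(576511 + (2*(-28)/(-497))/(-116044)) = 1/(576511 + (2*(-28)*(-1/497))*(-1/116044)) = 1/(576511 + (8/71)*(-1/116044)) = 1/(576511 - 2/2059781) = 1/(1187486404089/2059781) = 2059781/1187486404089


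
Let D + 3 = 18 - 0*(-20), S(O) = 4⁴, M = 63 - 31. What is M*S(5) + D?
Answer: 8207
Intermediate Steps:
M = 32
S(O) = 256
D = 15 (D = -3 + (18 - 0*(-20)) = -3 + (18 - 1*0) = -3 + (18 + 0) = -3 + 18 = 15)
M*S(5) + D = 32*256 + 15 = 8192 + 15 = 8207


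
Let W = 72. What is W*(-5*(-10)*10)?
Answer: 36000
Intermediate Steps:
W*(-5*(-10)*10) = 72*(-5*(-10)*10) = 72*(50*10) = 72*500 = 36000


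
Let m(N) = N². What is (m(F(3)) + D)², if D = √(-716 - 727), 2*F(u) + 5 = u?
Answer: (1 + I*√1443)² ≈ -1442.0 + 75.974*I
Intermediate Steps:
F(u) = -5/2 + u/2
D = I*√1443 (D = √(-1443) = I*√1443 ≈ 37.987*I)
(m(F(3)) + D)² = ((-5/2 + (½)*3)² + I*√1443)² = ((-5/2 + 3/2)² + I*√1443)² = ((-1)² + I*√1443)² = (1 + I*√1443)²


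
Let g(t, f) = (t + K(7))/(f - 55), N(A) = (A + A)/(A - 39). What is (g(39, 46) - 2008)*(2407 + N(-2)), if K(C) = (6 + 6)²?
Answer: -200178245/41 ≈ -4.8824e+6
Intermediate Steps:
K(C) = 144 (K(C) = 12² = 144)
N(A) = 2*A/(-39 + A) (N(A) = (2*A)/(-39 + A) = 2*A/(-39 + A))
g(t, f) = (144 + t)/(-55 + f) (g(t, f) = (t + 144)/(f - 55) = (144 + t)/(-55 + f))
(g(39, 46) - 2008)*(2407 + N(-2)) = ((144 + 39)/(-55 + 46) - 2008)*(2407 + 2*(-2)/(-39 - 2)) = (183/(-9) - 2008)*(2407 + 2*(-2)/(-41)) = (-⅑*183 - 2008)*(2407 + 2*(-2)*(-1/41)) = (-61/3 - 2008)*(2407 + 4/41) = -6085/3*98691/41 = -200178245/41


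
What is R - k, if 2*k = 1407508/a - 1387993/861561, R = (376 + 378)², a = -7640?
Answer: 1871384650044947/3291163020 ≈ 5.6861e+5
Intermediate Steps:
R = 568516 (R = 754² = 568516)
k = -305814566627/3291163020 (k = (1407508/(-7640) - 1387993/861561)/2 = (1407508*(-1/7640) - 1387993*1/861561)/2 = (-351877/1910 - 1387993/861561)/2 = (½)*(-305814566627/1645581510) = -305814566627/3291163020 ≈ -92.920)
R - k = 568516 - 1*(-305814566627/3291163020) = 568516 + 305814566627/3291163020 = 1871384650044947/3291163020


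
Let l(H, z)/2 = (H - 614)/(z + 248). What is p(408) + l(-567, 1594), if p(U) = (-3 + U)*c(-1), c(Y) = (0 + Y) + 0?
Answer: -374186/921 ≈ -406.28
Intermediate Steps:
c(Y) = Y (c(Y) = Y + 0 = Y)
l(H, z) = 2*(-614 + H)/(248 + z) (l(H, z) = 2*((H - 614)/(z + 248)) = 2*((-614 + H)/(248 + z)) = 2*(-614 + H)/(248 + z))
p(U) = 3 - U (p(U) = (-3 + U)*(-1) = 3 - U)
p(408) + l(-567, 1594) = (3 - 1*408) + 2*(-614 - 567)/(248 + 1594) = (3 - 408) + 2*(-1181)/1842 = -405 + 2*(1/1842)*(-1181) = -405 - 1181/921 = -374186/921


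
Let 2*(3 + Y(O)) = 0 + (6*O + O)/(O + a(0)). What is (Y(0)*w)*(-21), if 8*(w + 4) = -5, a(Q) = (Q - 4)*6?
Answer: -2331/8 ≈ -291.38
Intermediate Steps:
a(Q) = -24 + 6*Q (a(Q) = (-4 + Q)*6 = -24 + 6*Q)
w = -37/8 (w = -4 + (1/8)*(-5) = -4 - 5/8 = -37/8 ≈ -4.6250)
Y(O) = -3 + 7*O/(2*(-24 + O)) (Y(O) = -3 + (0 + (6*O + O)/(O + (-24 + 6*0)))/2 = -3 + (0 + (7*O)/(O + (-24 + 0)))/2 = -3 + (0 + (7*O)/(O - 24))/2 = -3 + (0 + (7*O)/(-24 + O))/2 = -3 + (0 + 7*O/(-24 + O))/2 = -3 + (7*O/(-24 + O))/2 = -3 + 7*O/(2*(-24 + O)))
(Y(0)*w)*(-21) = (((144 + 0)/(2*(-24 + 0)))*(-37/8))*(-21) = (((1/2)*144/(-24))*(-37/8))*(-21) = (((1/2)*(-1/24)*144)*(-37/8))*(-21) = -3*(-37/8)*(-21) = (111/8)*(-21) = -2331/8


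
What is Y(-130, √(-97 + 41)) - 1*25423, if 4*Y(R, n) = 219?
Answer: -101473/4 ≈ -25368.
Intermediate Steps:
Y(R, n) = 219/4 (Y(R, n) = (¼)*219 = 219/4)
Y(-130, √(-97 + 41)) - 1*25423 = 219/4 - 1*25423 = 219/4 - 25423 = -101473/4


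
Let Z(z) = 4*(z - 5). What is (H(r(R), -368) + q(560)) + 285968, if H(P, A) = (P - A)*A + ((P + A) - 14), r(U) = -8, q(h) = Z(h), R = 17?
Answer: 155318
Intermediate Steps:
Z(z) = -20 + 4*z (Z(z) = 4*(-5 + z) = -20 + 4*z)
q(h) = -20 + 4*h
H(P, A) = -14 + A + P + A*(P - A) (H(P, A) = A*(P - A) + ((A + P) - 14) = A*(P - A) + (-14 + A + P) = -14 + A + P + A*(P - A))
(H(r(R), -368) + q(560)) + 285968 = ((-14 - 368 - 8 - 1*(-368)² - 368*(-8)) + (-20 + 4*560)) + 285968 = ((-14 - 368 - 8 - 1*135424 + 2944) + (-20 + 2240)) + 285968 = ((-14 - 368 - 8 - 135424 + 2944) + 2220) + 285968 = (-132870 + 2220) + 285968 = -130650 + 285968 = 155318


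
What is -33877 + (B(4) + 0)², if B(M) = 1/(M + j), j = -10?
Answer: -1219571/36 ≈ -33877.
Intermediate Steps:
B(M) = 1/(-10 + M) (B(M) = 1/(M - 10) = 1/(-10 + M))
-33877 + (B(4) + 0)² = -33877 + (1/(-10 + 4) + 0)² = -33877 + (1/(-6) + 0)² = -33877 + (-⅙ + 0)² = -33877 + (-⅙)² = -33877 + 1/36 = -1219571/36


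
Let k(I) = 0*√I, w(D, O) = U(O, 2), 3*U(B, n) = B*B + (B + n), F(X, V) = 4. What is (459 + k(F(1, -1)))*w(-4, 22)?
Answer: 77724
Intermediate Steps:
U(B, n) = B/3 + n/3 + B²/3 (U(B, n) = (B*B + (B + n))/3 = (B² + (B + n))/3 = (B + n + B²)/3 = B/3 + n/3 + B²/3)
w(D, O) = ⅔ + O/3 + O²/3 (w(D, O) = O/3 + (⅓)*2 + O²/3 = O/3 + ⅔ + O²/3 = ⅔ + O/3 + O²/3)
k(I) = 0
(459 + k(F(1, -1)))*w(-4, 22) = (459 + 0)*(⅔ + (⅓)*22 + (⅓)*22²) = 459*(⅔ + 22/3 + (⅓)*484) = 459*(⅔ + 22/3 + 484/3) = 459*(508/3) = 77724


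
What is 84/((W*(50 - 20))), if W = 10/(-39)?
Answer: -273/25 ≈ -10.920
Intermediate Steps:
W = -10/39 (W = 10*(-1/39) = -10/39 ≈ -0.25641)
84/((W*(50 - 20))) = 84/((-10*(50 - 20)/39)) = 84/((-10/39*30)) = 84/(-100/13) = 84*(-13/100) = -273/25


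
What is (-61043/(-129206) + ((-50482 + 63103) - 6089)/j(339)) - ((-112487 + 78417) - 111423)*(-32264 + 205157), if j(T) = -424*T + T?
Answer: 466060456609503674197/18527752782 ≈ 2.5155e+10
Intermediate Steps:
j(T) = -423*T
(-61043/(-129206) + ((-50482 + 63103) - 6089)/j(339)) - ((-112487 + 78417) - 111423)*(-32264 + 205157) = (-61043/(-129206) + ((-50482 + 63103) - 6089)/((-423*339))) - ((-112487 + 78417) - 111423)*(-32264 + 205157) = (-61043*(-1/129206) + (12621 - 6089)/(-143397)) - (-34070 - 111423)*172893 = (61043/129206 + 6532*(-1/143397)) - (-145493)*172893 = (61043/129206 - 6532/143397) - 1*(-25154721249) = 7909409479/18527752782 + 25154721249 = 466060456609503674197/18527752782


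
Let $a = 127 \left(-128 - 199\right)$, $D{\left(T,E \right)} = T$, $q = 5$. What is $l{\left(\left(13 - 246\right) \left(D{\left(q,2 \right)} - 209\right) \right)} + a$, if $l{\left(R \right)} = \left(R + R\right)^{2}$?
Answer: $9037122567$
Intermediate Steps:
$l{\left(R \right)} = 4 R^{2}$ ($l{\left(R \right)} = \left(2 R\right)^{2} = 4 R^{2}$)
$a = -41529$ ($a = 127 \left(-327\right) = -41529$)
$l{\left(\left(13 - 246\right) \left(D{\left(q,2 \right)} - 209\right) \right)} + a = 4 \left(\left(13 - 246\right) \left(5 - 209\right)\right)^{2} - 41529 = 4 \left(\left(-233\right) \left(-204\right)\right)^{2} - 41529 = 4 \cdot 47532^{2} - 41529 = 4 \cdot 2259291024 - 41529 = 9037164096 - 41529 = 9037122567$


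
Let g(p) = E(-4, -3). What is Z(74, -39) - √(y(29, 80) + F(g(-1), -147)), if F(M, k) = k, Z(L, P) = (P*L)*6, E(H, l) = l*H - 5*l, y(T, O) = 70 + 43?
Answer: -17316 - I*√34 ≈ -17316.0 - 5.831*I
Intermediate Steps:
y(T, O) = 113
E(H, l) = -5*l + H*l (E(H, l) = H*l - 5*l = -5*l + H*l)
g(p) = 27 (g(p) = -3*(-5 - 4) = -3*(-9) = 27)
Z(L, P) = 6*L*P (Z(L, P) = (L*P)*6 = 6*L*P)
Z(74, -39) - √(y(29, 80) + F(g(-1), -147)) = 6*74*(-39) - √(113 - 147) = -17316 - √(-34) = -17316 - I*√34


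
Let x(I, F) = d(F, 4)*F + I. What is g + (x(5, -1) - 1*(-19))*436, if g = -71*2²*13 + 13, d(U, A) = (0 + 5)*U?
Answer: 8965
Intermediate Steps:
d(U, A) = 5*U
x(I, F) = I + 5*F² (x(I, F) = (5*F)*F + I = 5*F² + I = I + 5*F²)
g = -3679 (g = -284*13 + 13 = -71*52 + 13 = -3692 + 13 = -3679)
g + (x(5, -1) - 1*(-19))*436 = -3679 + ((5 + 5*(-1)²) - 1*(-19))*436 = -3679 + ((5 + 5*1) + 19)*436 = -3679 + ((5 + 5) + 19)*436 = -3679 + (10 + 19)*436 = -3679 + 29*436 = -3679 + 12644 = 8965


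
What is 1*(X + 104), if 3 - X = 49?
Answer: 58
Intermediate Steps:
X = -46 (X = 3 - 1*49 = 3 - 49 = -46)
1*(X + 104) = 1*(-46 + 104) = 1*58 = 58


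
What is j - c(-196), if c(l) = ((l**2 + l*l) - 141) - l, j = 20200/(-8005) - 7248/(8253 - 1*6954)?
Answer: -53306223007/693233 ≈ -76895.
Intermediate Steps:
j = -5617336/693233 (j = 20200*(-1/8005) - 7248/(8253 - 6954) = -4040/1601 - 7248/1299 = -4040/1601 - 7248*1/1299 = -4040/1601 - 2416/433 = -5617336/693233 ≈ -8.1031)
c(l) = -141 - l + 2*l**2 (c(l) = ((l**2 + l**2) - 141) - l = (2*l**2 - 141) - l = (-141 + 2*l**2) - l = -141 - l + 2*l**2)
j - c(-196) = -5617336/693233 - (-141 - 1*(-196) + 2*(-196)**2) = -5617336/693233 - (-141 + 196 + 2*38416) = -5617336/693233 - (-141 + 196 + 76832) = -5617336/693233 - 1*76887 = -5617336/693233 - 76887 = -53306223007/693233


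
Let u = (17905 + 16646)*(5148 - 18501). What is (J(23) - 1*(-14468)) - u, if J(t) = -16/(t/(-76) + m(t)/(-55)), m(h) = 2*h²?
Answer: 37681796400363/81673 ≈ 4.6137e+8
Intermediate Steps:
u = -461359503 (u = 34551*(-13353) = -461359503)
J(t) = -16/(-2*t²/55 - t/76) (J(t) = -16/(t/(-76) + (2*t²)/(-55)) = -16/(t*(-1/76) + (2*t²)*(-1/55)) = -16/(-t/76 - 2*t²/55) = -16/(-2*t²/55 - t/76))
(J(23) - 1*(-14468)) - u = (66880/(23*(55 + 152*23)) - 1*(-14468)) - 1*(-461359503) = (66880*(1/23)/(55 + 3496) + 14468) + 461359503 = (66880*(1/23)/3551 + 14468) + 461359503 = (66880*(1/23)*(1/3551) + 14468) + 461359503 = (66880/81673 + 14468) + 461359503 = 1181711844/81673 + 461359503 = 37681796400363/81673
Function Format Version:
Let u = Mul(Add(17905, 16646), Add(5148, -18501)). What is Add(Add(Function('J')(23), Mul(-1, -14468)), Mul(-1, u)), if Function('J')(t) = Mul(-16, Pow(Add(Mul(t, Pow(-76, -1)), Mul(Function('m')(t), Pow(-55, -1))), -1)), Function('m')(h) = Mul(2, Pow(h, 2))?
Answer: Rational(37681796400363, 81673) ≈ 4.6137e+8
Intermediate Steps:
u = -461359503 (u = Mul(34551, -13353) = -461359503)
Function('J')(t) = Mul(-16, Pow(Add(Mul(Rational(-2, 55), Pow(t, 2)), Mul(Rational(-1, 76), t)), -1)) (Function('J')(t) = Mul(-16, Pow(Add(Mul(t, Pow(-76, -1)), Mul(Mul(2, Pow(t, 2)), Pow(-55, -1))), -1)) = Mul(-16, Pow(Add(Mul(t, Rational(-1, 76)), Mul(Mul(2, Pow(t, 2)), Rational(-1, 55))), -1)) = Mul(-16, Pow(Add(Mul(Rational(-1, 76), t), Mul(Rational(-2, 55), Pow(t, 2))), -1)) = Mul(-16, Pow(Add(Mul(Rational(-2, 55), Pow(t, 2)), Mul(Rational(-1, 76), t)), -1)))
Add(Add(Function('J')(23), Mul(-1, -14468)), Mul(-1, u)) = Add(Add(Mul(66880, Pow(23, -1), Pow(Add(55, Mul(152, 23)), -1)), Mul(-1, -14468)), Mul(-1, -461359503)) = Add(Add(Mul(66880, Rational(1, 23), Pow(Add(55, 3496), -1)), 14468), 461359503) = Add(Add(Mul(66880, Rational(1, 23), Pow(3551, -1)), 14468), 461359503) = Add(Add(Mul(66880, Rational(1, 23), Rational(1, 3551)), 14468), 461359503) = Add(Add(Rational(66880, 81673), 14468), 461359503) = Add(Rational(1181711844, 81673), 461359503) = Rational(37681796400363, 81673)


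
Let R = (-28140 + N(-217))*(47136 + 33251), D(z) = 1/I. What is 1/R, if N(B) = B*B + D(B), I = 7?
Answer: 7/10662853228 ≈ 6.5648e-10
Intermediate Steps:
D(z) = ⅐ (D(z) = 1/7 = ⅐)
N(B) = ⅐ + B² (N(B) = B*B + ⅐ = B² + ⅐ = ⅐ + B²)
R = 10662853228/7 (R = (-28140 + (⅐ + (-217)²))*(47136 + 33251) = (-28140 + (⅐ + 47089))*80387 = (-28140 + 329624/7)*80387 = (132644/7)*80387 = 10662853228/7 ≈ 1.5233e+9)
1/R = 1/(10662853228/7) = 7/10662853228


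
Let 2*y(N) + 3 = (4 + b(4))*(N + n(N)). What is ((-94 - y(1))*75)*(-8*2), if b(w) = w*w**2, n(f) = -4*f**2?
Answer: -11400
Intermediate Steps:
b(w) = w**3
y(N) = -3/2 - 136*N**2 + 34*N (y(N) = -3/2 + ((4 + 4**3)*(N - 4*N**2))/2 = -3/2 + ((4 + 64)*(N - 4*N**2))/2 = -3/2 + (68*(N - 4*N**2))/2 = -3/2 + (-272*N**2 + 68*N)/2 = -3/2 + (-136*N**2 + 34*N) = -3/2 - 136*N**2 + 34*N)
((-94 - y(1))*75)*(-8*2) = ((-94 - (-3/2 - 136*1**2 + 34*1))*75)*(-8*2) = ((-94 - (-3/2 - 136*1 + 34))*75)*(-16) = ((-94 - (-3/2 - 136 + 34))*75)*(-16) = ((-94 - 1*(-207/2))*75)*(-16) = ((-94 + 207/2)*75)*(-16) = ((19/2)*75)*(-16) = (1425/2)*(-16) = -11400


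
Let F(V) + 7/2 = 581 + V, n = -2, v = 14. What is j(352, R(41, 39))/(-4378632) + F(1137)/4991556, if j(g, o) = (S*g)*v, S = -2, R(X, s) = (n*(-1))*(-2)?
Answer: 4725328375/1821348902616 ≈ 0.0025944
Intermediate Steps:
R(X, s) = -4 (R(X, s) = -2*(-1)*(-2) = 2*(-2) = -4)
j(g, o) = -28*g (j(g, o) = -2*g*14 = -28*g)
F(V) = 1155/2 + V (F(V) = -7/2 + (581 + V) = 1155/2 + V)
j(352, R(41, 39))/(-4378632) + F(1137)/4991556 = -28*352/(-4378632) + (1155/2 + 1137)/4991556 = -9856*(-1/4378632) + (3429/2)*(1/4991556) = 1232/547329 + 1143/3327704 = 4725328375/1821348902616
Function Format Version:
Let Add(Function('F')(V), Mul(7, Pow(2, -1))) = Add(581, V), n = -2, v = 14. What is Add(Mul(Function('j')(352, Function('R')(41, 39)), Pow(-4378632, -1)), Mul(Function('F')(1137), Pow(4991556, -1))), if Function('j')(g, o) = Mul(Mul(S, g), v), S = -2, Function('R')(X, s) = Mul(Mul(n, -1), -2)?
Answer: Rational(4725328375, 1821348902616) ≈ 0.0025944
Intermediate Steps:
Function('R')(X, s) = -4 (Function('R')(X, s) = Mul(Mul(-2, -1), -2) = Mul(2, -2) = -4)
Function('j')(g, o) = Mul(-28, g) (Function('j')(g, o) = Mul(Mul(-2, g), 14) = Mul(-28, g))
Function('F')(V) = Add(Rational(1155, 2), V) (Function('F')(V) = Add(Rational(-7, 2), Add(581, V)) = Add(Rational(1155, 2), V))
Add(Mul(Function('j')(352, Function('R')(41, 39)), Pow(-4378632, -1)), Mul(Function('F')(1137), Pow(4991556, -1))) = Add(Mul(Mul(-28, 352), Pow(-4378632, -1)), Mul(Add(Rational(1155, 2), 1137), Pow(4991556, -1))) = Add(Mul(-9856, Rational(-1, 4378632)), Mul(Rational(3429, 2), Rational(1, 4991556))) = Add(Rational(1232, 547329), Rational(1143, 3327704)) = Rational(4725328375, 1821348902616)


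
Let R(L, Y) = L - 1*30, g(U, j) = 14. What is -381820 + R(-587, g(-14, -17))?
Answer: -382437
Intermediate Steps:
R(L, Y) = -30 + L (R(L, Y) = L - 30 = -30 + L)
-381820 + R(-587, g(-14, -17)) = -381820 + (-30 - 587) = -381820 - 617 = -382437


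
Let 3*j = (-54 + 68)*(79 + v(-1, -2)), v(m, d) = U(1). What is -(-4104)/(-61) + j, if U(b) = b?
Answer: 56008/183 ≈ 306.05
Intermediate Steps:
v(m, d) = 1
j = 1120/3 (j = ((-54 + 68)*(79 + 1))/3 = (14*80)/3 = (⅓)*1120 = 1120/3 ≈ 373.33)
-(-4104)/(-61) + j = -(-4104)/(-61) + 1120/3 = -(-4104)*(-1)/61 + 1120/3 = -72*57/61 + 1120/3 = -4104/61 + 1120/3 = 56008/183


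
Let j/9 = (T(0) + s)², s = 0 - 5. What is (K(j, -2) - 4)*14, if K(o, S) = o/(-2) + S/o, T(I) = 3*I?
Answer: -367003/225 ≈ -1631.1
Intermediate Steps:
s = -5
j = 225 (j = 9*(3*0 - 5)² = 9*(0 - 5)² = 9*(-5)² = 9*25 = 225)
K(o, S) = -o/2 + S/o (K(o, S) = o*(-½) + S/o = -o/2 + S/o)
(K(j, -2) - 4)*14 = ((-½*225 - 2/225) - 4)*14 = ((-225/2 - 2*1/225) - 4)*14 = ((-225/2 - 2/225) - 4)*14 = (-50629/450 - 4)*14 = -52429/450*14 = -367003/225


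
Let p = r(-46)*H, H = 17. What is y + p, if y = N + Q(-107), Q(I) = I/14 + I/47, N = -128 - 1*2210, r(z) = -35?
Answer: -1936441/658 ≈ -2942.9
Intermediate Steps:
N = -2338 (N = -128 - 2210 = -2338)
Q(I) = 61*I/658 (Q(I) = I*(1/14) + I*(1/47) = I/14 + I/47 = 61*I/658)
y = -1544931/658 (y = -2338 + (61/658)*(-107) = -2338 - 6527/658 = -1544931/658 ≈ -2347.9)
p = -595 (p = -35*17 = -595)
y + p = -1544931/658 - 595 = -1936441/658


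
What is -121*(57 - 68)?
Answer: 1331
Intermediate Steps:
-121*(57 - 68) = -121*(-11) = 1331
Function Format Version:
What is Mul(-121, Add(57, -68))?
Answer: 1331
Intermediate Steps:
Mul(-121, Add(57, -68)) = Mul(-121, -11) = 1331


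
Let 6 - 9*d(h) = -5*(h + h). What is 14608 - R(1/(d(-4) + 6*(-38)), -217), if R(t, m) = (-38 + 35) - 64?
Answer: 14675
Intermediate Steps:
d(h) = ⅔ + 10*h/9 (d(h) = ⅔ - (-5)*(h + h)/9 = ⅔ - (-5)*2*h/9 = ⅔ - (-10)*h/9 = ⅔ + 10*h/9)
R(t, m) = -67 (R(t, m) = -3 - 64 = -67)
14608 - R(1/(d(-4) + 6*(-38)), -217) = 14608 - 1*(-67) = 14608 + 67 = 14675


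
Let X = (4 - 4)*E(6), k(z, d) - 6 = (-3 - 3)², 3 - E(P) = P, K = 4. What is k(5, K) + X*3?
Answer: 42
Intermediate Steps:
E(P) = 3 - P
k(z, d) = 42 (k(z, d) = 6 + (-3 - 3)² = 6 + (-6)² = 6 + 36 = 42)
X = 0 (X = (4 - 4)*(3 - 1*6) = 0*(3 - 6) = 0*(-3) = 0)
k(5, K) + X*3 = 42 + 0*3 = 42 + 0 = 42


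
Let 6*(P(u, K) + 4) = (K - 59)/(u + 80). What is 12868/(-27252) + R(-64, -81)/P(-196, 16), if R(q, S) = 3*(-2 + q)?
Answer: 930068107/18674433 ≈ 49.804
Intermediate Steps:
R(q, S) = -6 + 3*q
P(u, K) = -4 + (-59 + K)/(6*(80 + u)) (P(u, K) = -4 + ((K - 59)/(u + 80))/6 = -4 + ((-59 + K)/(80 + u))/6 = -4 + (-59 + K)/(6*(80 + u)))
12868/(-27252) + R(-64, -81)/P(-196, 16) = 12868/(-27252) + (-6 + 3*(-64))/(((-1979 + 16 - 24*(-196))/(6*(80 - 196)))) = 12868*(-1/27252) + (-6 - 192)/(((⅙)*(-1979 + 16 + 4704)/(-116))) = -3217/6813 - 198/((⅙)*(-1/116)*2741) = -3217/6813 - 198/(-2741/696) = -3217/6813 - 198*(-696/2741) = -3217/6813 + 137808/2741 = 930068107/18674433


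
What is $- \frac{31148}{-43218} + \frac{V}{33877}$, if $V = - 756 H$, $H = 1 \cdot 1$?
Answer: $\frac{511263994}{732048093} \approx 0.6984$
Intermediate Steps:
$H = 1$
$V = -756$ ($V = \left(-756\right) 1 = -756$)
$- \frac{31148}{-43218} + \frac{V}{33877} = - \frac{31148}{-43218} - \frac{756}{33877} = \left(-31148\right) \left(- \frac{1}{43218}\right) - \frac{756}{33877} = \frac{15574}{21609} - \frac{756}{33877} = \frac{511263994}{732048093}$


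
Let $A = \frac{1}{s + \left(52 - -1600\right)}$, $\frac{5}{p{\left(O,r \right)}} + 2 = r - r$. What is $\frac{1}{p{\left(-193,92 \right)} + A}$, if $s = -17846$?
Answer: $- \frac{8097}{20243} \approx -0.39999$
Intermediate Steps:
$p{\left(O,r \right)} = - \frac{5}{2}$ ($p{\left(O,r \right)} = \frac{5}{-2 + \left(r - r\right)} = \frac{5}{-2 + 0} = \frac{5}{-2} = 5 \left(- \frac{1}{2}\right) = - \frac{5}{2}$)
$A = - \frac{1}{16194}$ ($A = \frac{1}{-17846 + \left(52 - -1600\right)} = \frac{1}{-17846 + \left(52 + 1600\right)} = \frac{1}{-17846 + 1652} = \frac{1}{-16194} = - \frac{1}{16194} \approx -6.1751 \cdot 10^{-5}$)
$\frac{1}{p{\left(-193,92 \right)} + A} = \frac{1}{- \frac{5}{2} - \frac{1}{16194}} = \frac{1}{- \frac{20243}{8097}} = - \frac{8097}{20243}$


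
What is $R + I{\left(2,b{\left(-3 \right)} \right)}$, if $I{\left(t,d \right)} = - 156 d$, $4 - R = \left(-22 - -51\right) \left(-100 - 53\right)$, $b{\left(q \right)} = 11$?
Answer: $2725$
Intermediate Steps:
$R = 4441$ ($R = 4 - \left(-22 - -51\right) \left(-100 - 53\right) = 4 - \left(-22 + 51\right) \left(-153\right) = 4 - 29 \left(-153\right) = 4 - -4437 = 4 + 4437 = 4441$)
$R + I{\left(2,b{\left(-3 \right)} \right)} = 4441 - 1716 = 2725$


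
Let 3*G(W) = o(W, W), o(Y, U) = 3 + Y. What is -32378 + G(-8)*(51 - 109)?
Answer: -96844/3 ≈ -32281.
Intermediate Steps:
G(W) = 1 + W/3 (G(W) = (3 + W)/3 = 1 + W/3)
-32378 + G(-8)*(51 - 109) = -32378 + (1 + (⅓)*(-8))*(51 - 109) = -32378 + (1 - 8/3)*(-58) = -32378 - 5/3*(-58) = -32378 + 290/3 = -96844/3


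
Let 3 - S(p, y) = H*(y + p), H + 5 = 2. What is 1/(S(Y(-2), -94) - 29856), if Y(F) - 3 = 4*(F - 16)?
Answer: -1/30342 ≈ -3.2958e-5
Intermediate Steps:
Y(F) = -61 + 4*F (Y(F) = 3 + 4*(F - 16) = 3 + 4*(-16 + F) = 3 + (-64 + 4*F) = -61 + 4*F)
H = -3 (H = -5 + 2 = -3)
S(p, y) = 3 + 3*p + 3*y (S(p, y) = 3 - (-3)*(y + p) = 3 - (-3)*(p + y) = 3 - (-3*p - 3*y) = 3 + (3*p + 3*y) = 3 + 3*p + 3*y)
1/(S(Y(-2), -94) - 29856) = 1/((3 + 3*(-61 + 4*(-2)) + 3*(-94)) - 29856) = 1/((3 + 3*(-61 - 8) - 282) - 29856) = 1/((3 + 3*(-69) - 282) - 29856) = 1/((3 - 207 - 282) - 29856) = 1/(-486 - 29856) = 1/(-30342) = -1/30342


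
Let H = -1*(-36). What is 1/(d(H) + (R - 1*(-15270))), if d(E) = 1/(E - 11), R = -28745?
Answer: -25/336874 ≈ -7.4212e-5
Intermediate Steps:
H = 36
d(E) = 1/(-11 + E)
1/(d(H) + (R - 1*(-15270))) = 1/(1/(-11 + 36) + (-28745 - 1*(-15270))) = 1/(1/25 + (-28745 + 15270)) = 1/(1/25 - 13475) = 1/(-336874/25) = -25/336874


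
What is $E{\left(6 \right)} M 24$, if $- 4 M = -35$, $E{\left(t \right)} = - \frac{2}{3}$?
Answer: $-140$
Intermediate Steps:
$E{\left(t \right)} = - \frac{2}{3}$ ($E{\left(t \right)} = \left(-2\right) \frac{1}{3} = - \frac{2}{3}$)
$M = \frac{35}{4}$ ($M = \left(- \frac{1}{4}\right) \left(-35\right) = \frac{35}{4} \approx 8.75$)
$E{\left(6 \right)} M 24 = \left(- \frac{2}{3}\right) \frac{35}{4} \cdot 24 = \left(- \frac{35}{6}\right) 24 = -140$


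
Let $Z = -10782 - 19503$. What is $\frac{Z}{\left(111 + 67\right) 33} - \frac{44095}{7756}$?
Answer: $- \frac{82317415}{7593124} \approx -10.841$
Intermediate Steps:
$Z = -30285$ ($Z = -10782 - 19503 = -30285$)
$\frac{Z}{\left(111 + 67\right) 33} - \frac{44095}{7756} = - \frac{30285}{\left(111 + 67\right) 33} - \frac{44095}{7756} = - \frac{30285}{178 \cdot 33} - \frac{44095}{7756} = - \frac{30285}{5874} - \frac{44095}{7756} = \left(-30285\right) \frac{1}{5874} - \frac{44095}{7756} = - \frac{10095}{1958} - \frac{44095}{7756} = - \frac{82317415}{7593124}$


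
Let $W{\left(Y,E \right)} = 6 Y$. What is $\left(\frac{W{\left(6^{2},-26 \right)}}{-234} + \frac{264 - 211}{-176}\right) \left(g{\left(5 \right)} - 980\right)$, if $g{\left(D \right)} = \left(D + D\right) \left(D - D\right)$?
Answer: $\frac{686245}{572} \approx 1199.7$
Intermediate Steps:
$g{\left(D \right)} = 0$ ($g{\left(D \right)} = 2 D 0 = 0$)
$\left(\frac{W{\left(6^{2},-26 \right)}}{-234} + \frac{264 - 211}{-176}\right) \left(g{\left(5 \right)} - 980\right) = \left(\frac{6 \cdot 6^{2}}{-234} + \frac{264 - 211}{-176}\right) \left(0 - 980\right) = \left(6 \cdot 36 \left(- \frac{1}{234}\right) + \left(264 - 211\right) \left(- \frac{1}{176}\right)\right) \left(-980\right) = \left(216 \left(- \frac{1}{234}\right) + 53 \left(- \frac{1}{176}\right)\right) \left(-980\right) = \left(- \frac{12}{13} - \frac{53}{176}\right) \left(-980\right) = \left(- \frac{2801}{2288}\right) \left(-980\right) = \frac{686245}{572}$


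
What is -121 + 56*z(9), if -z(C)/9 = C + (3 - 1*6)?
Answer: -3145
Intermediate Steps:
z(C) = 27 - 9*C (z(C) = -9*(C + (3 - 1*6)) = -9*(C + (3 - 6)) = -9*(C - 3) = -9*(-3 + C) = 27 - 9*C)
-121 + 56*z(9) = -121 + 56*(27 - 9*9) = -121 + 56*(27 - 81) = -121 + 56*(-54) = -121 - 3024 = -3145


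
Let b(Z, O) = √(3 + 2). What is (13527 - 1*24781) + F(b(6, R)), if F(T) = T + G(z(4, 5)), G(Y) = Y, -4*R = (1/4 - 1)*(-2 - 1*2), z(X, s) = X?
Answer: -11250 + √5 ≈ -11248.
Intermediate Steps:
R = -¾ (R = -(1/4 - 1)*(-2 - 1*2)/4 = -(¼ - 1)*(-2 - 2)/4 = -(-3)*(-4)/16 = -¼*3 = -¾ ≈ -0.75000)
b(Z, O) = √5
F(T) = 4 + T (F(T) = T + 4 = 4 + T)
(13527 - 1*24781) + F(b(6, R)) = (13527 - 1*24781) + (4 + √5) = (13527 - 24781) + (4 + √5) = -11254 + (4 + √5) = -11250 + √5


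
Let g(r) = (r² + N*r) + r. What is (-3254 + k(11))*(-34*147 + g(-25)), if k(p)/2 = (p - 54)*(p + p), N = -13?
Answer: 20959658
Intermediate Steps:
k(p) = 4*p*(-54 + p) (k(p) = 2*((p - 54)*(p + p)) = 2*((-54 + p)*(2*p)) = 2*(2*p*(-54 + p)) = 4*p*(-54 + p))
g(r) = r² - 12*r (g(r) = (r² - 13*r) + r = r² - 12*r)
(-3254 + k(11))*(-34*147 + g(-25)) = (-3254 + 4*11*(-54 + 11))*(-34*147 - 25*(-12 - 25)) = (-3254 + 4*11*(-43))*(-4998 - 25*(-37)) = (-3254 - 1892)*(-4998 + 925) = -5146*(-4073) = 20959658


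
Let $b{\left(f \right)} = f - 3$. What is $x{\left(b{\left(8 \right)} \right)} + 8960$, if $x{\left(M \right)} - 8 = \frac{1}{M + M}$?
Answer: $\frac{89681}{10} \approx 8968.1$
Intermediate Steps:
$b{\left(f \right)} = -3 + f$ ($b{\left(f \right)} = f - 3 = -3 + f$)
$x{\left(M \right)} = 8 + \frac{1}{2 M}$ ($x{\left(M \right)} = 8 + \frac{1}{M + M} = 8 + \frac{1}{2 M}$)
$x{\left(b{\left(8 \right)} \right)} + 8960 = \left(8 + \frac{1}{2 \left(-3 + 8\right)}\right) + 8960 = \left(8 + \frac{1}{2 \cdot 5}\right) + 8960 = \left(8 + \frac{1}{2} \cdot \frac{1}{5}\right) + 8960 = \left(8 + \frac{1}{10}\right) + 8960 = \frac{81}{10} + 8960 = \frac{89681}{10}$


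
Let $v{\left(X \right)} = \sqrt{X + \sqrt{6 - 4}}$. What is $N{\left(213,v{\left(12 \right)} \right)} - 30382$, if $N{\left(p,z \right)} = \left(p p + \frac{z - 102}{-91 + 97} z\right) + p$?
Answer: $15202 - 17 \sqrt{12 + \sqrt{2}} + \frac{\sqrt{2}}{6} \approx 15140.0$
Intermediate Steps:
$v{\left(X \right)} = \sqrt{X + \sqrt{2}}$
$N{\left(p,z \right)} = p + p^{2} + z \left(-17 + \frac{z}{6}\right)$ ($N{\left(p,z \right)} = \left(p^{2} + \frac{-102 + z}{6} z\right) + p = \left(p^{2} + \left(-102 + z\right) \frac{1}{6} z\right) + p = \left(p^{2} + \left(-17 + \frac{z}{6}\right) z\right) + p = \left(p^{2} + z \left(-17 + \frac{z}{6}\right)\right) + p = p + p^{2} + z \left(-17 + \frac{z}{6}\right)$)
$N{\left(213,v{\left(12 \right)} \right)} - 30382 = \left(213 + 213^{2} - 17 \sqrt{12 + \sqrt{2}} + \frac{\left(\sqrt{12 + \sqrt{2}}\right)^{2}}{6}\right) - 30382 = \left(213 + 45369 - 17 \sqrt{12 + \sqrt{2}} + \frac{12 + \sqrt{2}}{6}\right) - 30382 = \left(213 + 45369 - 17 \sqrt{12 + \sqrt{2}} + \left(2 + \frac{\sqrt{2}}{6}\right)\right) - 30382 = \left(45584 - 17 \sqrt{12 + \sqrt{2}} + \frac{\sqrt{2}}{6}\right) - 30382 = 15202 - 17 \sqrt{12 + \sqrt{2}} + \frac{\sqrt{2}}{6}$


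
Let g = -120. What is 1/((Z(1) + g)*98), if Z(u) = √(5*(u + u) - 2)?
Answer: -15/176302 - √2/705208 ≈ -8.7087e-5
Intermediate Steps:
Z(u) = √(-2 + 10*u) (Z(u) = √(5*(2*u) - 2) = √(10*u - 2) = √(-2 + 10*u))
1/((Z(1) + g)*98) = 1/((√(-2 + 10*1) - 120)*98) = 1/((√(-2 + 10) - 120)*98) = 1/((√8 - 120)*98) = 1/((2*√2 - 120)*98) = 1/((-120 + 2*√2)*98) = 1/(-11760 + 196*√2)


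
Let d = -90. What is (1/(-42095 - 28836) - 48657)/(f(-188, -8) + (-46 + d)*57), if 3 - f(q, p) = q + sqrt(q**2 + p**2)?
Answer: 26095201179748/4052523024403 - 13805158672*sqrt(2213)/4052523024403 ≈ 6.2790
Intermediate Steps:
f(q, p) = 3 - q - sqrt(p**2 + q**2) (f(q, p) = 3 - (q + sqrt(q**2 + p**2)) = 3 - (q + sqrt(p**2 + q**2)) = 3 + (-q - sqrt(p**2 + q**2)) = 3 - q - sqrt(p**2 + q**2))
(1/(-42095 - 28836) - 48657)/(f(-188, -8) + (-46 + d)*57) = (1/(-42095 - 28836) - 48657)/((3 - 1*(-188) - sqrt((-8)**2 + (-188)**2)) + (-46 - 90)*57) = (1/(-70931) - 48657)/((3 + 188 - sqrt(64 + 35344)) - 136*57) = (-1/70931 - 48657)/((3 + 188 - sqrt(35408)) - 7752) = -3451289668/(70931*((3 + 188 - 4*sqrt(2213)) - 7752)) = -3451289668/(70931*((191 - 4*sqrt(2213)) - 7752)) = -3451289668/(70931*(-7561 - 4*sqrt(2213)))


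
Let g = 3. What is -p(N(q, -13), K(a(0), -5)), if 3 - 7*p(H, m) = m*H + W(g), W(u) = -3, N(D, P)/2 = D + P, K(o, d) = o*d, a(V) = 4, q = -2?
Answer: 594/7 ≈ 84.857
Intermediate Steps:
K(o, d) = d*o
N(D, P) = 2*D + 2*P (N(D, P) = 2*(D + P) = 2*D + 2*P)
p(H, m) = 6/7 - H*m/7 (p(H, m) = 3/7 - (m*H - 3)/7 = 3/7 - (H*m - 3)/7 = 3/7 - (-3 + H*m)/7 = 3/7 + (3/7 - H*m/7) = 6/7 - H*m/7)
-p(N(q, -13), K(a(0), -5)) = -(6/7 - (2*(-2) + 2*(-13))*(-5*4)/7) = -(6/7 - 1/7*(-4 - 26)*(-20)) = -(6/7 - 1/7*(-30)*(-20)) = -(6/7 - 600/7) = -1*(-594/7) = 594/7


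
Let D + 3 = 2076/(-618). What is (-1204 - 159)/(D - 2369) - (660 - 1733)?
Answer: 262662715/244662 ≈ 1073.6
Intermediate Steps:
D = -655/103 (D = -3 + 2076/(-618) = -3 + 2076*(-1/618) = -3 - 346/103 = -655/103 ≈ -6.3592)
(-1204 - 159)/(D - 2369) - (660 - 1733) = (-1204 - 159)/(-655/103 - 2369) - (660 - 1733) = -1363/(-244662/103) - 1*(-1073) = -1363*(-103/244662) + 1073 = 140389/244662 + 1073 = 262662715/244662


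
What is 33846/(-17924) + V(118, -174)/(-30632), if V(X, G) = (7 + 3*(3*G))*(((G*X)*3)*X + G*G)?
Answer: -6320551832547/17157749 ≈ -3.6838e+5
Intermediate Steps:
V(X, G) = (7 + 9*G)*(G² + 3*G*X²) (V(X, G) = (7 + 9*G)*((3*G*X)*X + G²) = (7 + 9*G)*(3*G*X² + G²) = (7 + 9*G)*(G² + 3*G*X²))
33846/(-17924) + V(118, -174)/(-30632) = 33846/(-17924) - 174*(7*(-174) + 9*(-174)² + 21*118² + 27*(-174)*118²)/(-30632) = 33846*(-1/17924) - 174*(-1218 + 9*30276 + 21*13924 + 27*(-174)*13924)*(-1/30632) = -16923/8962 - 174*(-1218 + 272484 + 292404 - 65414952)*(-1/30632) = -16923/8962 - 174*(-64851282)*(-1/30632) = -16923/8962 + 11284123068*(-1/30632) = -16923/8962 - 2821030767/7658 = -6320551832547/17157749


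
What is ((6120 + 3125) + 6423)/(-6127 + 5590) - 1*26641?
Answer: -14321885/537 ≈ -26670.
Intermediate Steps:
((6120 + 3125) + 6423)/(-6127 + 5590) - 1*26641 = (9245 + 6423)/(-537) - 26641 = 15668*(-1/537) - 26641 = -15668/537 - 26641 = -14321885/537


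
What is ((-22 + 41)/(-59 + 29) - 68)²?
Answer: 4239481/900 ≈ 4710.5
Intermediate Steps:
((-22 + 41)/(-59 + 29) - 68)² = (19/(-30) - 68)² = (19*(-1/30) - 68)² = (-19/30 - 68)² = (-2059/30)² = 4239481/900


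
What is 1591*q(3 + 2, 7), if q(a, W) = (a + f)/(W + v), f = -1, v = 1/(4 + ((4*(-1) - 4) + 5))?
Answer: 1591/2 ≈ 795.50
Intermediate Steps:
v = 1 (v = 1/(4 + ((-4 - 4) + 5)) = 1/(4 + (-8 + 5)) = 1/(4 - 3) = 1/1 = 1)
q(a, W) = (-1 + a)/(1 + W) (q(a, W) = (a - 1)/(W + 1) = (-1 + a)/(1 + W))
1591*q(3 + 2, 7) = 1591*((-1 + (3 + 2))/(1 + 7)) = 1591*((-1 + 5)/8) = 1591*((1/8)*4) = 1591*(1/2) = 1591/2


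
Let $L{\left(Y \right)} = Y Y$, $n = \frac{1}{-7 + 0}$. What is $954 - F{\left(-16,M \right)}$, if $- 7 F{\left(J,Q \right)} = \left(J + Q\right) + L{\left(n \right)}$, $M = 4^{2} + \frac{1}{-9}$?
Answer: $\frac{2944958}{3087} \approx 953.99$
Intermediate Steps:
$n = - \frac{1}{7}$ ($n = \frac{1}{-7} = - \frac{1}{7} \approx -0.14286$)
$M = \frac{143}{9}$ ($M = 16 - \frac{1}{9} = \frac{143}{9} \approx 15.889$)
$L{\left(Y \right)} = Y^{2}$
$F{\left(J,Q \right)} = - \frac{1}{343} - \frac{J}{7} - \frac{Q}{7}$ ($F{\left(J,Q \right)} = - \frac{\left(J + Q\right) + \left(- \frac{1}{7}\right)^{2}}{7} = - \frac{\left(J + Q\right) + \frac{1}{49}}{7} = - \frac{\frac{1}{49} + J + Q}{7} = - \frac{1}{343} - \frac{J}{7} - \frac{Q}{7}$)
$954 - F{\left(-16,M \right)} = 954 - \left(- \frac{1}{343} - - \frac{16}{7} - \frac{143}{63}\right) = 954 - \left(- \frac{1}{343} + \frac{16}{7} - \frac{143}{63}\right) = 954 - \frac{40}{3087} = \frac{2944958}{3087}$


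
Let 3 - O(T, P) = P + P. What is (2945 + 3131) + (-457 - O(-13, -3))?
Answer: 5610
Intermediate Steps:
O(T, P) = 3 - 2*P (O(T, P) = 3 - (P + P) = 3 - 2*P)
(2945 + 3131) + (-457 - O(-13, -3)) = (2945 + 3131) + (-457 - (3 - 2*(-3))) = 6076 + (-457 - (3 + 6)) = 6076 + (-457 - 1*9) = 6076 + (-457 - 9) = 6076 - 466 = 5610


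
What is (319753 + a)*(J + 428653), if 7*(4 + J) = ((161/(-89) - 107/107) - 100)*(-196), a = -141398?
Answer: 6849895174155/89 ≈ 7.6965e+10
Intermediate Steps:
J = 255844/89 (J = -4 + (((161/(-89) - 107/107) - 100)*(-196))/7 = -4 + (((161*(-1/89) - 107*1/107) - 100)*(-196))/7 = -4 + (((-161/89 - 1) - 100)*(-196))/7 = -4 + ((-250/89 - 100)*(-196))/7 = -4 + (-9150/89*(-196))/7 = -4 + (1/7)*(1793400/89) = -4 + 256200/89 = 255844/89 ≈ 2874.7)
(319753 + a)*(J + 428653) = (319753 - 141398)*(255844/89 + 428653) = 178355*(38405961/89) = 6849895174155/89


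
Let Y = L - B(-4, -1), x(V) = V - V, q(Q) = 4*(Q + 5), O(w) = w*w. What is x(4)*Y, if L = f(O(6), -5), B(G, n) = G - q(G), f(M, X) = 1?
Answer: 0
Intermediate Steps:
O(w) = w²
q(Q) = 20 + 4*Q (q(Q) = 4*(5 + Q) = 20 + 4*Q)
B(G, n) = -20 - 3*G (B(G, n) = G - (20 + 4*G) = G + (-20 - 4*G) = -20 - 3*G)
L = 1
x(V) = 0
Y = 9 (Y = 1 - (-20 - 3*(-4)) = 1 - (-20 + 12) = 1 - 1*(-8) = 1 + 8 = 9)
x(4)*Y = 0*9 = 0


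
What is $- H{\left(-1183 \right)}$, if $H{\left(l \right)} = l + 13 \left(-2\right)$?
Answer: $1209$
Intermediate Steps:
$H{\left(l \right)} = -26 + l$ ($H{\left(l \right)} = l - 26 = -26 + l$)
$- H{\left(-1183 \right)} = - (-26 - 1183) = \left(-1\right) \left(-1209\right) = 1209$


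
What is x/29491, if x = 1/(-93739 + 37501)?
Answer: -1/1658514858 ≈ -6.0295e-10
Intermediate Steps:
x = -1/56238 (x = 1/(-56238) = -1/56238 ≈ -1.7782e-5)
x/29491 = -1/56238/29491 = -1/56238*1/29491 = -1/1658514858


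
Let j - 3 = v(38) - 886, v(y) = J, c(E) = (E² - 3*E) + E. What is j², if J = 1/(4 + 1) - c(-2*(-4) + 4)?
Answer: 25140196/25 ≈ 1.0056e+6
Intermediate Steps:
c(E) = E² - 2*E
J = -599/5 (J = 1/(4 + 1) - (-2*(-4) + 4)*(-2 + (-2*(-4) + 4)) = 1/5 - (8 + 4)*(-2 + (8 + 4)) = ⅕ - 12*(-2 + 12) = ⅕ - 12*10 = ⅕ - 1*120 = ⅕ - 120 = -599/5 ≈ -119.80)
v(y) = -599/5
j = -5014/5 (j = 3 + (-599/5 - 886) = 3 - 5029/5 = -5014/5 ≈ -1002.8)
j² = (-5014/5)² = 25140196/25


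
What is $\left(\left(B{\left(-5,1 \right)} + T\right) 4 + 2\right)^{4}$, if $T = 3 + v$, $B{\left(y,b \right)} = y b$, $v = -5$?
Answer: $456976$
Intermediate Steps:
$B{\left(y,b \right)} = b y$
$T = -2$ ($T = 3 - 5 = -2$)
$\left(\left(B{\left(-5,1 \right)} + T\right) 4 + 2\right)^{4} = \left(\left(1 \left(-5\right) - 2\right) 4 + 2\right)^{4} = \left(\left(-5 - 2\right) 4 + 2\right)^{4} = \left(\left(-7\right) 4 + 2\right)^{4} = \left(-28 + 2\right)^{4} = \left(-26\right)^{4} = 456976$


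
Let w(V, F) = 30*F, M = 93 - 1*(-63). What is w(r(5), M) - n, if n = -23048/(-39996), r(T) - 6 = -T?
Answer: 46789558/9999 ≈ 4679.4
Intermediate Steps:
M = 156 (M = 93 + 63 = 156)
r(T) = 6 - T
n = 5762/9999 (n = -23048*(-1/39996) = 5762/9999 ≈ 0.57626)
w(r(5), M) - n = 30*156 - 1*5762/9999 = 4680 - 5762/9999 = 46789558/9999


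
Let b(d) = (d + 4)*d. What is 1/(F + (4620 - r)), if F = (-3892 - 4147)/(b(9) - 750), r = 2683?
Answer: 633/1234160 ≈ 0.00051290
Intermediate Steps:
b(d) = d*(4 + d) (b(d) = (4 + d)*d = d*(4 + d))
F = 8039/633 (F = (-3892 - 4147)/(9*(4 + 9) - 750) = -8039/(9*13 - 750) = -8039/(117 - 750) = -8039/(-633) = -8039*(-1/633) = 8039/633 ≈ 12.700)
1/(F + (4620 - r)) = 1/(8039/633 + (4620 - 1*2683)) = 1/(8039/633 + (4620 - 2683)) = 1/(8039/633 + 1937) = 1/(1234160/633) = 633/1234160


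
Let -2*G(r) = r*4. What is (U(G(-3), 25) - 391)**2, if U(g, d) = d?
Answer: 133956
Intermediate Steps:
G(r) = -2*r (G(r) = -r*4/2 = -2*r)
(U(G(-3), 25) - 391)**2 = (25 - 391)**2 = (-366)**2 = 133956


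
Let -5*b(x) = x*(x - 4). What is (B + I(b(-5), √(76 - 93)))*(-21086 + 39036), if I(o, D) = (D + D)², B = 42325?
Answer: 758513150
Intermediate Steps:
b(x) = -x*(-4 + x)/5 (b(x) = -x*(x - 4)/5 = -x*(-4 + x)/5)
I(o, D) = 4*D² (I(o, D) = (2*D)² = 4*D²)
(B + I(b(-5), √(76 - 93)))*(-21086 + 39036) = (42325 + 4*(√(76 - 93))²)*(-21086 + 39036) = (42325 + 4*(√(-17))²)*17950 = (42325 + 4*(I*√17)²)*17950 = (42325 + 4*(-17))*17950 = (42325 - 68)*17950 = 42257*17950 = 758513150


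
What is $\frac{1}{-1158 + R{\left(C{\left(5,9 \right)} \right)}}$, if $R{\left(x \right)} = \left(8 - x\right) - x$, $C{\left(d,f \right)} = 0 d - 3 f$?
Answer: $- \frac{1}{1096} \approx -0.00091241$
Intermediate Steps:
$C{\left(d,f \right)} = - 3 f$ ($C{\left(d,f \right)} = 0 - 3 f = - 3 f$)
$R{\left(x \right)} = 8 - 2 x$
$\frac{1}{-1158 + R{\left(C{\left(5,9 \right)} \right)}} = \frac{1}{-1158 - \left(-8 + 2 \left(\left(-3\right) 9\right)\right)} = \frac{1}{-1158 + \left(8 - -54\right)} = \frac{1}{-1158 + \left(8 + 54\right)} = \frac{1}{-1158 + 62} = \frac{1}{-1096} = - \frac{1}{1096}$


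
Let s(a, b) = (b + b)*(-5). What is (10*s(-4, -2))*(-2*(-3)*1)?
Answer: 1200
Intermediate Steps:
s(a, b) = -10*b (s(a, b) = (2*b)*(-5) = -10*b)
(10*s(-4, -2))*(-2*(-3)*1) = (10*(-10*(-2)))*(-2*(-3)*1) = (10*20)*(6*1) = 200*6 = 1200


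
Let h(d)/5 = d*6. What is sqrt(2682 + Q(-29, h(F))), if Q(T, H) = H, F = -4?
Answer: sqrt(2562) ≈ 50.616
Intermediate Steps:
h(d) = 30*d (h(d) = 5*(d*6) = 5*(6*d) = 30*d)
sqrt(2682 + Q(-29, h(F))) = sqrt(2682 + 30*(-4)) = sqrt(2682 - 120) = sqrt(2562)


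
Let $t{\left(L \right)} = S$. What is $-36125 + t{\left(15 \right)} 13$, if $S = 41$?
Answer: $-35592$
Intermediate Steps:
$t{\left(L \right)} = 41$
$-36125 + t{\left(15 \right)} 13 = -36125 + 41 \cdot 13 = -36125 + 533 = -35592$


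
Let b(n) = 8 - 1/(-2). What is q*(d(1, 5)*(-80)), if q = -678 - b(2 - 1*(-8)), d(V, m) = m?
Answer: 274600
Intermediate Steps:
b(n) = 17/2 (b(n) = 8 - 1*(-1/2) = 8 + 1/2 = 17/2)
q = -1373/2 (q = -678 - 1*17/2 = -678 - 17/2 = -1373/2 ≈ -686.50)
q*(d(1, 5)*(-80)) = -6865*(-80)/2 = -1373/2*(-400) = 274600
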